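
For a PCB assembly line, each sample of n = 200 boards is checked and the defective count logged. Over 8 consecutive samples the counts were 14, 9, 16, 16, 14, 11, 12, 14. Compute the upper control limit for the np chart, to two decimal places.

23.80

p̄ = Σdᵢ / (k·n) = 106 / (8 × 200) = 0.06625
UCL = np̄ + 3·√(np̄(1−p̄)) = 13.2500 + 3 × √(13.2500×0.93375) = 13.2500 + 3 × 3.5174 = 23.8022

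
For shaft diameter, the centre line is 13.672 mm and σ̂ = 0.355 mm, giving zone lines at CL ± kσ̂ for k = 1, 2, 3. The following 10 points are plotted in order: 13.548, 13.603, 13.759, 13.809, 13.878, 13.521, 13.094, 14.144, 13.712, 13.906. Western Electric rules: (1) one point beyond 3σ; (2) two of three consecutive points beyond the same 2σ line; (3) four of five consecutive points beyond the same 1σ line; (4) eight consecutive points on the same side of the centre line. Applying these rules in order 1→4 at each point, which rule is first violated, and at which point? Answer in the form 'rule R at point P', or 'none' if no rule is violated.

Zone of each point (C = within 1σ̂, B = 1σ̂–2σ̂, A = 2σ̂–3σ̂, * = beyond 3σ̂; sign = side of CL): 1:-C, 2:-C, 3:+C, 4:+C, 5:+C, 6:-C, 7:-B, 8:+B, 9:+C, 10:+C
No rule fires across all 10 points.

none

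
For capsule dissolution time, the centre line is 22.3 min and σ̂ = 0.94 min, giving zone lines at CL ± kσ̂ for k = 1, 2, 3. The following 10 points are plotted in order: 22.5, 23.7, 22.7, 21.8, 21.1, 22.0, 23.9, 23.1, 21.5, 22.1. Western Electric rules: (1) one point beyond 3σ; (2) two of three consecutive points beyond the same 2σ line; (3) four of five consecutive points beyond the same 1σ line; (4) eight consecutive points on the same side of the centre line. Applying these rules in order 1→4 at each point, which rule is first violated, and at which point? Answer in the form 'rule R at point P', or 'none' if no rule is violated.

Zone of each point (C = within 1σ̂, B = 1σ̂–2σ̂, A = 2σ̂–3σ̂, * = beyond 3σ̂; sign = side of CL): 1:+C, 2:+B, 3:+C, 4:-C, 5:-B, 6:-C, 7:+B, 8:+C, 9:-C, 10:-C
No rule fires across all 10 points.

none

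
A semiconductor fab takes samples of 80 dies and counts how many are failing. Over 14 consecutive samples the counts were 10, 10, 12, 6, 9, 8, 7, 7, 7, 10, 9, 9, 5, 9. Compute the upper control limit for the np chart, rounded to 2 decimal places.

p̄ = Σdᵢ / (k·n) = 118 / (14 × 80) = 0.10536
UCL = np̄ + 3·√(np̄(1−p̄)) = 8.4286 + 3 × √(8.4286×0.89464) = 8.4286 + 3 × 2.7460 = 16.6666

16.67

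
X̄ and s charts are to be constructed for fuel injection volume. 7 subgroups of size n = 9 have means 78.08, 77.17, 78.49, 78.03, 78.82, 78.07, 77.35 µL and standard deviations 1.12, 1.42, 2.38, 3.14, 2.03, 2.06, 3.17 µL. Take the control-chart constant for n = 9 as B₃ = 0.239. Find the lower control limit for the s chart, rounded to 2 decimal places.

s̄ = (1.12 + 1.42 + 2.38 + 3.14 + 2.03 + 2.06 + 3.17) / 7 = 2.1886
LCL_s = B₃·s̄ = 0.239 × 2.1886 = 0.5231

0.52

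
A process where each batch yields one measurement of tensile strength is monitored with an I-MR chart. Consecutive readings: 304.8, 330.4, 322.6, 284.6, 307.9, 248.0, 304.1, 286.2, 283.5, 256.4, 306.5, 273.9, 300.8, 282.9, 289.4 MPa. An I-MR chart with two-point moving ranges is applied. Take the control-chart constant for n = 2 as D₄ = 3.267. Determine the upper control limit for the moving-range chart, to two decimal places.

Moving ranges: 25.6, 7.8, 38.0, 23.3, 59.9, 56.1, 17.9, 2.7, 27.1, 50.1, 32.6, 26.9, 17.9, 6.5; M̄R̄ = 392.4000 / 14 = 28.0286
UCL_MR = D₄·M̄R̄ = 3.267 × 28.0286 = 91.5693

91.57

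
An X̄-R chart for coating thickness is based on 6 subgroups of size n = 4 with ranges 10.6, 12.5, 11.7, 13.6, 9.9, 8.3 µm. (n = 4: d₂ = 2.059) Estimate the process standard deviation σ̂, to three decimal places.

R̄ = (10.6 + 12.5 + 11.7 + 13.6 + 9.9 + 8.3) / 6 = 11.1000
σ̂ = R̄ / d₂ = 11.1000 / 2.059 = 5.3910

5.391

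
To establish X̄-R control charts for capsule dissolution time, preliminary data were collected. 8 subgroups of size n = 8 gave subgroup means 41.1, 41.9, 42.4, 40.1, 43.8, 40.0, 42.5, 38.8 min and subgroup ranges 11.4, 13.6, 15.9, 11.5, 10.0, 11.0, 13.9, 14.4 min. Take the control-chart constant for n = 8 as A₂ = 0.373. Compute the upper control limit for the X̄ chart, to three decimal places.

X̄̄ = (41.1 + 41.9 + 42.4 + 40.1 + 43.8 + 40.0 + 42.5 + 38.8) / 8 = 330.6000 / 8 = 41.3250
R̄ = (11.4 + 13.6 + 15.9 + 11.5 + 10.0 + 11.0 + 13.9 + 14.4) / 8 = 101.7000 / 8 = 12.7125
UCL = X̄̄ + A₂·R̄ = 41.3250 + 0.373 × 12.7125 = 46.0668

46.067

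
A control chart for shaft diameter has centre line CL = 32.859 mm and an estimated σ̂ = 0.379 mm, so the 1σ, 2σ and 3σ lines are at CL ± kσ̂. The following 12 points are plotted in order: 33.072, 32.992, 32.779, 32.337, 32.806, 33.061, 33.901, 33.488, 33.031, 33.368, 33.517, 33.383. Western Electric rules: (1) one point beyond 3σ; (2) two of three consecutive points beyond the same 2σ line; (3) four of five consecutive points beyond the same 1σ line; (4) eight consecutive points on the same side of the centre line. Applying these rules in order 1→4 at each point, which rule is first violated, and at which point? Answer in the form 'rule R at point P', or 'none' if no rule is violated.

Zone of each point (C = within 1σ̂, B = 1σ̂–2σ̂, A = 2σ̂–3σ̂, * = beyond 3σ̂; sign = side of CL): 1:+C, 2:+C, 3:-C, 4:-B, 5:-C, 6:+C, 7:+A, 8:+B, 9:+C, 10:+B, 11:+B, 12:+B
Rule 3 (four of five consecutive points beyond the same 1σ limit) is satisfied at point 11.

rule 3 at point 11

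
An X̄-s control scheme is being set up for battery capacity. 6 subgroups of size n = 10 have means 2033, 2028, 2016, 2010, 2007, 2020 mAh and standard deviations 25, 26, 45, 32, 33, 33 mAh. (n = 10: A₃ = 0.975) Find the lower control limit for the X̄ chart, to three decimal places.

1987.475

X̄̄ = (2033 + 2028 + 2016 + 2010 + 2007 + 2020) / 6 = 2019.0000
s̄ = (25 + 26 + 45 + 32 + 33 + 33) / 6 = 32.3333
LCL = X̄̄ − A₃·s̄ = 2019.0000 − 0.975 × 32.3333 = 1987.4750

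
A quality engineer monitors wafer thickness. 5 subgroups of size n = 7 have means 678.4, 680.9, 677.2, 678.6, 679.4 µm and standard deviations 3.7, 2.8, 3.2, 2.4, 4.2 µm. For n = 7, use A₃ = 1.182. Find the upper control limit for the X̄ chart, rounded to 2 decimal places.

682.75

X̄̄ = (678.4 + 680.9 + 677.2 + 678.6 + 679.4) / 5 = 678.9000
s̄ = (3.7 + 2.8 + 3.2 + 2.4 + 4.2) / 5 = 3.2600
UCL = X̄̄ + A₃·s̄ = 678.9000 + 1.182 × 3.2600 = 682.7533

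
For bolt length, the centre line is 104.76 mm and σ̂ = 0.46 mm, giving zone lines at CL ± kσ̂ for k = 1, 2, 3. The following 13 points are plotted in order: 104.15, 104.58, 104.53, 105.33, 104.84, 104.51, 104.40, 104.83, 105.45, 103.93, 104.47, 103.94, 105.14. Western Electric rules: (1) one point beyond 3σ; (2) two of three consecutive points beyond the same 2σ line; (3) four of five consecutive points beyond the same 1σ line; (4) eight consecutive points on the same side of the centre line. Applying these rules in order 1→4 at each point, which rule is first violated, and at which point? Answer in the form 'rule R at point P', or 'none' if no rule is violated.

none

Zone of each point (C = within 1σ̂, B = 1σ̂–2σ̂, A = 2σ̂–3σ̂, * = beyond 3σ̂; sign = side of CL): 1:-B, 2:-C, 3:-C, 4:+B, 5:+C, 6:-C, 7:-C, 8:+C, 9:+B, 10:-B, 11:-C, 12:-B, 13:+C
No rule fires across all 13 points.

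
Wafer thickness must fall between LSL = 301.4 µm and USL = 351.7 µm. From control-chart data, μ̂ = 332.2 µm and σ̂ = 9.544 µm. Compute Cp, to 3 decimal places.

Cp = (USL − LSL) / (6σ̂) = (351.7 − 301.4) / (6 × 9.544) = 50.3000 / 57.2640 = 0.8784

0.878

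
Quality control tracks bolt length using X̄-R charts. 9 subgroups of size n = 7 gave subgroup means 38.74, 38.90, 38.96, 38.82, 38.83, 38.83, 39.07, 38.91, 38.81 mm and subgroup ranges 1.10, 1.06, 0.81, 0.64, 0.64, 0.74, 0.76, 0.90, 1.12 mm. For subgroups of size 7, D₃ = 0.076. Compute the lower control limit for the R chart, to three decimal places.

R̄ = (1.10 + 1.06 + 0.81 + 0.64 + 0.64 + 0.74 + 0.76 + 0.90 + 1.12) / 9 = 7.7700 / 9 = 0.8633
LCL_R = D₃·R̄ = 0.076 × 0.8633 = 0.0656

0.066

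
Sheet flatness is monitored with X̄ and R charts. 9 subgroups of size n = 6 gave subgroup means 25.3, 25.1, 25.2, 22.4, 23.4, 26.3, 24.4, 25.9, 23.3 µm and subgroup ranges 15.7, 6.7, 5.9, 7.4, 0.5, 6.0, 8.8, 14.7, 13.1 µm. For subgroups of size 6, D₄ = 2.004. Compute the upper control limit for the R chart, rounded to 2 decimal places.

R̄ = (15.7 + 6.7 + 5.9 + 7.4 + 0.5 + 6.0 + 8.8 + 14.7 + 13.1) / 9 = 78.8000 / 9 = 8.7556
UCL_R = D₄·R̄ = 2.004 × 8.7556 = 17.5461

17.55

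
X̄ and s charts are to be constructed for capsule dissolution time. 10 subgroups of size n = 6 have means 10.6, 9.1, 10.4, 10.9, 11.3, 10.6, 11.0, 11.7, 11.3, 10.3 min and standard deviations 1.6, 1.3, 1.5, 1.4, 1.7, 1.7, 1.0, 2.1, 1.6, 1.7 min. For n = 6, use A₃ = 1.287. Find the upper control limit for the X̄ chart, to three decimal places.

X̄̄ = (10.6 + 9.1 + 10.4 + 10.9 + 11.3 + 10.6 + 11.0 + 11.7 + 11.3 + 10.3) / 10 = 10.7200
s̄ = (1.6 + 1.3 + 1.5 + 1.4 + 1.7 + 1.7 + 1.0 + 2.1 + 1.6 + 1.7) / 10 = 1.5600
UCL = X̄̄ + A₃·s̄ = 10.7200 + 1.287 × 1.5600 = 12.7277

12.728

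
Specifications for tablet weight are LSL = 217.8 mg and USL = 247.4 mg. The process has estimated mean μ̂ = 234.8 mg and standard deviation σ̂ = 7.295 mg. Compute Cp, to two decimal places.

Cp = (USL − LSL) / (6σ̂) = (247.4 − 217.8) / (6 × 7.295) = 29.6000 / 43.7700 = 0.6763

0.68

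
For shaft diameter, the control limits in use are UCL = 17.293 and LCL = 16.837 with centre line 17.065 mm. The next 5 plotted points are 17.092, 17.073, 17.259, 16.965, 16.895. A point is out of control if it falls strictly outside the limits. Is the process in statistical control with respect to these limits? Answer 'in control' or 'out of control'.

All 5 points lie within [16.837, 17.293].

in control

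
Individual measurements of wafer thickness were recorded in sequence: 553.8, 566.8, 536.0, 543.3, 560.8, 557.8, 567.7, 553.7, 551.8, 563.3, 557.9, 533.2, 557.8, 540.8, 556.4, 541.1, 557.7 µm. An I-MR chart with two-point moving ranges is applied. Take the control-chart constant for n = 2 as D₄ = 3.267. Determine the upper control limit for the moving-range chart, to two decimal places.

46.58

Moving ranges: 13.0, 30.8, 7.3, 17.5, 3.0, 9.9, 14.0, 1.9, 11.5, 5.4, 24.7, 24.6, 17.0, 15.6, 15.3, 16.6; M̄R̄ = 228.1000 / 16 = 14.2562
UCL_MR = D₄·M̄R̄ = 3.267 × 14.2562 = 46.5752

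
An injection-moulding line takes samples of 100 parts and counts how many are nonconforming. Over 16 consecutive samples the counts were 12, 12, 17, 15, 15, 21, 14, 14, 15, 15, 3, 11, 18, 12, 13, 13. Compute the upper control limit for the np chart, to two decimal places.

p̄ = Σdᵢ / (k·n) = 220 / (16 × 100) = 0.13750
UCL = np̄ + 3·√(np̄(1−p̄)) = 13.7500 + 3 × √(13.7500×0.86250) = 13.7500 + 3 × 3.4437 = 24.0812

24.08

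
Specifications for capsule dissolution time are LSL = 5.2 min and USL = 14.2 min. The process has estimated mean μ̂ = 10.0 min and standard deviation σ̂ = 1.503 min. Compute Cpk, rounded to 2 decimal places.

0.93

Cpu = (USL − μ̂) / (3σ̂) = (14.2 − 10.0) / (3 × 1.503) = 0.9315; Cpl = (μ̂ − LSL) / (3σ̂) = (10.0 − 5.2) / (3 × 1.503) = 1.0645; Cpk = min(Cpu, Cpl) = 0.9315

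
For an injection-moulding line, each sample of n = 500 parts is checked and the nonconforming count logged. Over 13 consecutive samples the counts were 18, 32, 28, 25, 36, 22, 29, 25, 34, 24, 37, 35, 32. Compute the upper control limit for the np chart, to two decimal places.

p̄ = Σdᵢ / (k·n) = 377 / (13 × 500) = 0.05800
UCL = np̄ + 3·√(np̄(1−p̄)) = 29.0000 + 3 × √(29.0000×0.94200) = 29.0000 + 3 × 5.2267 = 44.6800

44.68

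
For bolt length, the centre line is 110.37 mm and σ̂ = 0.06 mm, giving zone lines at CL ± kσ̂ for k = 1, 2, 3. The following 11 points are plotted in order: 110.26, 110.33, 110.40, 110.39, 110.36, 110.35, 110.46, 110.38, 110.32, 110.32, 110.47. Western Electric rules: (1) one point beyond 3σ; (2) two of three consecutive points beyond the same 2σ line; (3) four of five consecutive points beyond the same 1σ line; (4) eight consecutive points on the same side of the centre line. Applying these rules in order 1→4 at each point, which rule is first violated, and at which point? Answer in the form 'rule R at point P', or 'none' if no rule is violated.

Zone of each point (C = within 1σ̂, B = 1σ̂–2σ̂, A = 2σ̂–3σ̂, * = beyond 3σ̂; sign = side of CL): 1:-B, 2:-C, 3:+C, 4:+C, 5:-C, 6:-C, 7:+B, 8:+C, 9:-C, 10:-C, 11:+B
No rule fires across all 11 points.

none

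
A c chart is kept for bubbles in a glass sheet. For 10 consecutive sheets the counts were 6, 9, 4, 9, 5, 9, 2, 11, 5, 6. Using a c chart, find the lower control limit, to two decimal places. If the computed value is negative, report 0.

c̄ = (6 + 9 + 4 + 9 + 5 + 9 + 2 + 11 + 5 + 6) / 10 = 66 / 10 = 6.6000
LCL = c̄ − 3√c̄ = 6.6000 − 3 × 2.5690 = -1.1071 → 0 (cannot be negative)

0.00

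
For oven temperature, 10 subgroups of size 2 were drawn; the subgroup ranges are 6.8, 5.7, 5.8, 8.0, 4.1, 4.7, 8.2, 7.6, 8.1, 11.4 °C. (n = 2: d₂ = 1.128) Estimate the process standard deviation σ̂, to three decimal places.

6.241

R̄ = (6.8 + 5.7 + 5.8 + 8.0 + 4.1 + 4.7 + 8.2 + 7.6 + 8.1 + 11.4) / 10 = 7.0400
σ̂ = R̄ / d₂ = 7.0400 / 1.128 = 6.2411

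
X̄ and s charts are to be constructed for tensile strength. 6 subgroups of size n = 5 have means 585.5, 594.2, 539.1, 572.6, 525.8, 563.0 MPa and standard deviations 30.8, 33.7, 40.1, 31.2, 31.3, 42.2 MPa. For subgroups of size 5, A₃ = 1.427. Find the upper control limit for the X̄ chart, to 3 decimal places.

613.145

X̄̄ = (585.5 + 594.2 + 539.1 + 572.6 + 525.8 + 563.0) / 6 = 563.3667
s̄ = (30.8 + 33.7 + 40.1 + 31.2 + 31.3 + 42.2) / 6 = 34.8833
UCL = X̄̄ + A₃·s̄ = 563.3667 + 1.427 × 34.8833 = 613.1452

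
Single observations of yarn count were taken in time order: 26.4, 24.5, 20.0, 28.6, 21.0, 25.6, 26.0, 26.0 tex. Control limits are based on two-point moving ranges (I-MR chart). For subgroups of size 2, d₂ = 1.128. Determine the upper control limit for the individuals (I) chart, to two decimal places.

35.25

X̄ = (26.4 + 24.5 + 20.0 + 28.6 + 21.0 + 25.6 + 26.0 + 26.0) / 8 = 24.7625
Moving ranges: 1.9, 4.5, 8.6, 7.6, 4.6, 0.4, 0.0; M̄R̄ = 27.6000 / 7 = 3.9429
UCL = X̄ + 3·M̄R̄/d₂ = 24.7625 + 3 × 3.9429 / 1.128 = 35.2488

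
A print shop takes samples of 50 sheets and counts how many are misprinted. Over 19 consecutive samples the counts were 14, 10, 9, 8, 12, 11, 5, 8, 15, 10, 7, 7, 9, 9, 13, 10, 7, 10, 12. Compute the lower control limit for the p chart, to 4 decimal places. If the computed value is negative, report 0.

0.0274

p̄ = Σdᵢ / (k·n) = 186 / (19 × 50) = 0.19579
LCL = p̄ − 3·√(p̄(1−p̄)/n) = 0.19579 − 3 × 0.05612 = 0.02744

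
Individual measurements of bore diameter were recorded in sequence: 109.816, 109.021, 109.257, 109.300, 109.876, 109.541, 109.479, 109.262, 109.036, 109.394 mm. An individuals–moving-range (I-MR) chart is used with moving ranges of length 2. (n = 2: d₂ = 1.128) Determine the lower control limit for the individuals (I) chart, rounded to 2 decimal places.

X̄ = (109.816 + 109.021 + 109.257 + 109.300 + 109.876 + 109.541 + 109.479 + 109.262 + 109.036 + 109.394) / 10 = 109.3982
Moving ranges: 0.795, 0.236, 0.043, 0.576, 0.335, 0.062, 0.217, 0.226, 0.358; M̄R̄ = 2.8480 / 9 = 0.3164
LCL = X̄ − 3·M̄R̄/d₂ = 109.3982 − 3 × 0.3164 / 1.128 = 108.5566

108.56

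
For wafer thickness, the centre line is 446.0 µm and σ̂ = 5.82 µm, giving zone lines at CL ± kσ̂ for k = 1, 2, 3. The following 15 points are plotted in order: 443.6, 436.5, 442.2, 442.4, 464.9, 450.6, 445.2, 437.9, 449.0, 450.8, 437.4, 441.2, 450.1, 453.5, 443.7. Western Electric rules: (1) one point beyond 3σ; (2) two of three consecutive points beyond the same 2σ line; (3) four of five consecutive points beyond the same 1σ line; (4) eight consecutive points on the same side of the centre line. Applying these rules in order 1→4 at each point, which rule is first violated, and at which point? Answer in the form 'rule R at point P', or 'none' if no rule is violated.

Zone of each point (C = within 1σ̂, B = 1σ̂–2σ̂, A = 2σ̂–3σ̂, * = beyond 3σ̂; sign = side of CL): 1:-C, 2:-B, 3:-C, 4:-C, 5:+*, 6:+C, 7:-C, 8:-B, 9:+C, 10:+C, 11:-B, 12:-C, 13:+C, 14:+B, 15:-C
Rule 1 (one point beyond the 3σ limits) is satisfied at point 5.

rule 1 at point 5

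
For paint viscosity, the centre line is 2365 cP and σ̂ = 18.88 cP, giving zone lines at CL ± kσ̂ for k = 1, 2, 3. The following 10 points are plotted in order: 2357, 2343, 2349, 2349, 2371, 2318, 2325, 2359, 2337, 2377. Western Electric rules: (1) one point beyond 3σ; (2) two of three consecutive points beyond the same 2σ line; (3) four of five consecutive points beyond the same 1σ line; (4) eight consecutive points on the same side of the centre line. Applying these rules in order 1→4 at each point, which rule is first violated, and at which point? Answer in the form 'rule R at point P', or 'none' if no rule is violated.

Zone of each point (C = within 1σ̂, B = 1σ̂–2σ̂, A = 2σ̂–3σ̂, * = beyond 3σ̂; sign = side of CL): 1:-C, 2:-B, 3:-C, 4:-C, 5:+C, 6:-A, 7:-A, 8:-C, 9:-B, 10:+C
Rule 2 (two of three consecutive points beyond the same 2σ limit) is satisfied at point 7.

rule 2 at point 7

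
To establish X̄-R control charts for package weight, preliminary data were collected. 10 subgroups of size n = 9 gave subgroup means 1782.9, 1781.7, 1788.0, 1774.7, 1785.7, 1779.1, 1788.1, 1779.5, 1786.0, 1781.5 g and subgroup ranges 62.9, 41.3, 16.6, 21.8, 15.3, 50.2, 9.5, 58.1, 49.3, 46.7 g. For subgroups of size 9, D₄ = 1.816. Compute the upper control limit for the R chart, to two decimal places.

67.50

R̄ = (62.9 + 41.3 + 16.6 + 21.8 + 15.3 + 50.2 + 9.5 + 58.1 + 49.3 + 46.7) / 10 = 371.7000 / 10 = 37.1700
UCL_R = D₄·R̄ = 1.816 × 37.1700 = 67.5007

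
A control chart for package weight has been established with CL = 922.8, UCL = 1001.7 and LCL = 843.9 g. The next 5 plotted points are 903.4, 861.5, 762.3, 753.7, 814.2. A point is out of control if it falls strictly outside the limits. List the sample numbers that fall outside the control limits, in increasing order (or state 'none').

3, 4, 5

Compare each point to [843.9, 1001.7]: sample 3 = 762.3 < LCL; sample 4 = 753.7 < LCL; sample 5 = 814.2 < LCL.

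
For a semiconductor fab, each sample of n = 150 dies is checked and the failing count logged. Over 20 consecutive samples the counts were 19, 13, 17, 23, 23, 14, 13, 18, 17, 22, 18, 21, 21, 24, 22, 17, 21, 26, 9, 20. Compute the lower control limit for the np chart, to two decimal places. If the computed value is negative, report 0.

p̄ = Σdᵢ / (k·n) = 378 / (20 × 150) = 0.12600
LCL = np̄ − 3·√(np̄(1−p̄)) = 18.9000 − 3 × 4.0643 = 6.7071

6.71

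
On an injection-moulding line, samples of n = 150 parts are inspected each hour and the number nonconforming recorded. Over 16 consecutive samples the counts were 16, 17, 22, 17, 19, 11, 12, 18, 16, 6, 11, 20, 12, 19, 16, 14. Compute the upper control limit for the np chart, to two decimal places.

p̄ = Σdᵢ / (k·n) = 246 / (16 × 150) = 0.10250
UCL = np̄ + 3·√(np̄(1−p̄)) = 15.3750 + 3 × √(15.3750×0.89750) = 15.3750 + 3 × 3.7147 = 26.5191

26.52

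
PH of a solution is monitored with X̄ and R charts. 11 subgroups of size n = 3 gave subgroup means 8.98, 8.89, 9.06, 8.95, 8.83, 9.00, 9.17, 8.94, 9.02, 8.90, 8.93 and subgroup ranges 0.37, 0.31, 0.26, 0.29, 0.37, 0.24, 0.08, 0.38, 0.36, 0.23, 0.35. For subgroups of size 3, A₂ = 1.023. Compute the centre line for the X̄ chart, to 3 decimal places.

X̄̄ = (8.98 + 8.89 + 9.06 + 8.95 + 8.83 + 9.00 + 9.17 + 8.94 + 9.02 + 8.90 + 8.93) / 11 = 98.6700 / 11 = 8.9700
CL = X̄̄ = 8.9700

8.970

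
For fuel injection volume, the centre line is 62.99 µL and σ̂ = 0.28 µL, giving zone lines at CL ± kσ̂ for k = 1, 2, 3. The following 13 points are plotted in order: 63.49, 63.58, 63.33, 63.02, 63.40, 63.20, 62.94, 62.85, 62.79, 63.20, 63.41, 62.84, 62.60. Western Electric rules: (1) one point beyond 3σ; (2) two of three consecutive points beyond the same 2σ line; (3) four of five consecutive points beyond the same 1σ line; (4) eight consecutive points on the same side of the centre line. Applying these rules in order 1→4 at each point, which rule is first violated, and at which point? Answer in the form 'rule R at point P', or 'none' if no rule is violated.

rule 3 at point 5

Zone of each point (C = within 1σ̂, B = 1σ̂–2σ̂, A = 2σ̂–3σ̂, * = beyond 3σ̂; sign = side of CL): 1:+B, 2:+A, 3:+B, 4:+C, 5:+B, 6:+C, 7:-C, 8:-C, 9:-C, 10:+C, 11:+B, 12:-C, 13:-B
Rule 3 (four of five consecutive points beyond the same 1σ limit) is satisfied at point 5.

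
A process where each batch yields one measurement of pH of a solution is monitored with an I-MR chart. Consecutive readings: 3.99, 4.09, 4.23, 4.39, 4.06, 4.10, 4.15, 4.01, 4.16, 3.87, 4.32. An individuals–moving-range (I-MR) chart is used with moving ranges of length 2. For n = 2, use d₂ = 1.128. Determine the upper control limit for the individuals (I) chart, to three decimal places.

X̄ = (3.99 + 4.09 + 4.23 + 4.39 + 4.06 + 4.10 + 4.15 + 4.01 + 4.16 + 3.87 + 4.32) / 11 = 4.1245
Moving ranges: 0.10, 0.14, 0.16, 0.33, 0.04, 0.05, 0.14, 0.15, 0.29, 0.45; M̄R̄ = 1.8500 / 10 = 0.1850
UCL = X̄ + 3·M̄R̄/d₂ = 4.1245 + 3 × 0.1850 / 1.128 = 4.6166

4.617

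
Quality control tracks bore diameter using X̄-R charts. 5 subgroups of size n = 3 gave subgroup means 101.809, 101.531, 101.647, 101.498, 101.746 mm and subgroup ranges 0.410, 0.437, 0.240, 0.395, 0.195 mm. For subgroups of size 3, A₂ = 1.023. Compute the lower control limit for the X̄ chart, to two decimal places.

X̄̄ = (101.809 + 101.531 + 101.647 + 101.498 + 101.746) / 5 = 508.2310 / 5 = 101.6462
R̄ = (0.410 + 0.437 + 0.240 + 0.395 + 0.195) / 5 = 1.6770 / 5 = 0.3354
LCL = X̄̄ − A₂·R̄ = 101.6462 − 1.023 × 0.3354 = 101.3031

101.30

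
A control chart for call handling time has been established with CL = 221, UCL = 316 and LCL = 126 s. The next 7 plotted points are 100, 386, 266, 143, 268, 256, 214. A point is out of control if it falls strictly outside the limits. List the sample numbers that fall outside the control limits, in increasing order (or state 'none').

1, 2

Compare each point to [126, 316]: sample 1 = 100 < LCL; sample 2 = 386 > UCL.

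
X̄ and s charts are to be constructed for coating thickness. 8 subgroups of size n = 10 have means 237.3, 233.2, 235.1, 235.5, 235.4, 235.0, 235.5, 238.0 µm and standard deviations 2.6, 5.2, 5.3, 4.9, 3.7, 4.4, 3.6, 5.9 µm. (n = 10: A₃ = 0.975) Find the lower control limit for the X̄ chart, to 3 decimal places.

X̄̄ = (237.3 + 233.2 + 235.1 + 235.5 + 235.4 + 235.0 + 235.5 + 238.0) / 8 = 235.6250
s̄ = (2.6 + 5.2 + 5.3 + 4.9 + 3.7 + 4.4 + 3.6 + 5.9) / 8 = 4.4500
LCL = X̄̄ − A₃·s̄ = 235.6250 − 0.975 × 4.4500 = 231.2862

231.286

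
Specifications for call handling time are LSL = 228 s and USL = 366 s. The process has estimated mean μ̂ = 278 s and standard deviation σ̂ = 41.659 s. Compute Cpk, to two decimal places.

0.40

Cpu = (USL − μ̂) / (3σ̂) = (366 − 278) / (3 × 41.659) = 0.7041; Cpl = (μ̂ − LSL) / (3σ̂) = (278 − 228) / (3 × 41.659) = 0.4001; Cpk = min(Cpu, Cpl) = 0.4001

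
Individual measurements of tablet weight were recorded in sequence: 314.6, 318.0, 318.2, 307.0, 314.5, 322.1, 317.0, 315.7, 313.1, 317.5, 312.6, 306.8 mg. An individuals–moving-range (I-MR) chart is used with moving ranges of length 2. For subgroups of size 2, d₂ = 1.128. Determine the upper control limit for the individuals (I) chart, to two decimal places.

327.81

X̄ = (314.6 + 318.0 + 318.2 + 307.0 + 314.5 + 322.1 + 317.0 + 315.7 + 313.1 + 317.5 + 312.6 + 306.8) / 12 = 314.7583
Moving ranges: 3.4, 0.2, 11.2, 7.5, 7.6, 5.1, 1.3, 2.6, 4.4, 4.9, 5.8; M̄R̄ = 54.0000 / 11 = 4.9091
UCL = X̄ + 3·M̄R̄/d₂ = 314.7583 + 3 × 4.9091 / 1.128 = 327.8144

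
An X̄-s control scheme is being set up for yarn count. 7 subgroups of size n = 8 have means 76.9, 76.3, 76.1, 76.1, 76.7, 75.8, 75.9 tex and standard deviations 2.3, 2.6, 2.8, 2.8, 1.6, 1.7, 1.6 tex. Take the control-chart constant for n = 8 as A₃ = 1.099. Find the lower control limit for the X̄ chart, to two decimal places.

X̄̄ = (76.9 + 76.3 + 76.1 + 76.1 + 76.7 + 75.8 + 75.9) / 7 = 76.2571
s̄ = (2.3 + 2.6 + 2.8 + 2.8 + 1.6 + 1.7 + 1.6) / 7 = 2.2000
LCL = X̄̄ − A₃·s̄ = 76.2571 − 1.099 × 2.2000 = 73.8393

73.84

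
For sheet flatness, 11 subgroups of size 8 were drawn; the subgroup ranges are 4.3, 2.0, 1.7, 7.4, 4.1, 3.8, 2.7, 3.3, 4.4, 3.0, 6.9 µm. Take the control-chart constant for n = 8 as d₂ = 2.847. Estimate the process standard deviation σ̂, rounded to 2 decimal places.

1.39

R̄ = (4.3 + 2.0 + 1.7 + 7.4 + 4.1 + 3.8 + 2.7 + 3.3 + 4.4 + 3.0 + 6.9) / 11 = 3.9636
σ̂ = R̄ / d₂ = 3.9636 / 2.847 = 1.3922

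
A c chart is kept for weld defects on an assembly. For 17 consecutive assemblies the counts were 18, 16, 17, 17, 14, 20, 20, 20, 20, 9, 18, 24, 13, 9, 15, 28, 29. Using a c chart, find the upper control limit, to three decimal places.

c̄ = (18 + 16 + 17 + 17 + 14 + 20 + 20 + 20 + 20 + 9 + 18 + 24 + 13 + 9 + 15 + 28 + 29) / 17 = 307 / 17 = 18.0588
UCL = c̄ + 3√c̄ = 18.0588 + 3 × √18.0588 = 18.0588 + 3 × 4.2496 = 30.8075

30.808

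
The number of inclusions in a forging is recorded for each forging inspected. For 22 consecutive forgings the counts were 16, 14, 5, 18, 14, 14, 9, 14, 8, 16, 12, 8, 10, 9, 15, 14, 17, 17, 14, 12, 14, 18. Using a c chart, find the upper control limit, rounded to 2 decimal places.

c̄ = (16 + 14 + 5 + 18 + 14 + 14 + 9 + 14 + 8 + 16 + 12 + 8 + 10 + 9 + 15 + 14 + 17 + 17 + 14 + 12 + 14 + 18) / 22 = 288 / 22 = 13.0909
UCL = c̄ + 3√c̄ = 13.0909 + 3 × √13.0909 = 13.0909 + 3 × 3.6181 = 23.9453

23.95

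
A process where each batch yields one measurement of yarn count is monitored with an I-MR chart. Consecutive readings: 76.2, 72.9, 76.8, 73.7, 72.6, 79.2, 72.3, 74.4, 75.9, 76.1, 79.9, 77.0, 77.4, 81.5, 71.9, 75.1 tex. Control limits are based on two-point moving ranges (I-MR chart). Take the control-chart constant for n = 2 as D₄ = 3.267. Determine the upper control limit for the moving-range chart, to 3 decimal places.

Moving ranges: 3.3, 3.9, 3.1, 1.1, 6.6, 6.9, 2.1, 1.5, 0.2, 3.8, 2.9, 0.4, 4.1, 9.6, 3.2; M̄R̄ = 52.7000 / 15 = 3.5133
UCL_MR = D₄·M̄R̄ = 3.267 × 3.5133 = 11.4781

11.478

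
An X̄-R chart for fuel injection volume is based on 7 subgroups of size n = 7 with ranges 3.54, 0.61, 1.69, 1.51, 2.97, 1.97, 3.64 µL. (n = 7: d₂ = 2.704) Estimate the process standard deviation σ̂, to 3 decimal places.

0.842

R̄ = (3.54 + 0.61 + 1.69 + 1.51 + 2.97 + 1.97 + 3.64) / 7 = 2.2757
σ̂ = R̄ / d₂ = 2.2757 / 2.704 = 0.8416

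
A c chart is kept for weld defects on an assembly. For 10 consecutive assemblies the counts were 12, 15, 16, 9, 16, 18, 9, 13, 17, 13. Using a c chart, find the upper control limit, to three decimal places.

c̄ = (12 + 15 + 16 + 9 + 16 + 18 + 9 + 13 + 17 + 13) / 10 = 138 / 10 = 13.8000
UCL = c̄ + 3√c̄ = 13.8000 + 3 × √13.8000 = 13.8000 + 3 × 3.7148 = 24.9445

24.945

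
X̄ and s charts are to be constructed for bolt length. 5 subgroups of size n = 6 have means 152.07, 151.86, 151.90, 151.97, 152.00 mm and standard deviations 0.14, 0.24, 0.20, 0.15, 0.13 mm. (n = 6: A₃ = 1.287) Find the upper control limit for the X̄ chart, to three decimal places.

152.181

X̄̄ = (152.07 + 151.86 + 151.90 + 151.97 + 152.00) / 5 = 151.9600
s̄ = (0.14 + 0.24 + 0.20 + 0.15 + 0.13) / 5 = 0.1720
UCL = X̄̄ + A₃·s̄ = 151.9600 + 1.287 × 0.1720 = 152.1814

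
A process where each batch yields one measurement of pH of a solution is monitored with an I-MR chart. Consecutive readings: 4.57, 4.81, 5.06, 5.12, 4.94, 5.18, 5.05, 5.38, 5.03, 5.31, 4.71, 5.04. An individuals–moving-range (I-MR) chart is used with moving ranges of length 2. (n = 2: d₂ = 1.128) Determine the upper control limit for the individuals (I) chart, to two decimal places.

X̄ = (4.57 + 4.81 + 5.06 + 5.12 + 4.94 + 5.18 + 5.05 + 5.38 + 5.03 + 5.31 + 4.71 + 5.04) / 12 = 5.0167
Moving ranges: 0.24, 0.25, 0.06, 0.18, 0.24, 0.13, 0.33, 0.35, 0.28, 0.60, 0.33; M̄R̄ = 2.9900 / 11 = 0.2718
UCL = X̄ + 3·M̄R̄/d₂ = 5.0167 + 3 × 0.2718 / 1.128 = 5.7396

5.74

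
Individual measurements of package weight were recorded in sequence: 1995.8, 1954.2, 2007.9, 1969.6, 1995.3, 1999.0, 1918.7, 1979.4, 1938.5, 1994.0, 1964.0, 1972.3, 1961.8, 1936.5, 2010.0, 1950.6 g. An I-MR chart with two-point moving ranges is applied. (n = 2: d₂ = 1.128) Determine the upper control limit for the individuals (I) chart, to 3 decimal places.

X̄ = (1995.8 + 1954.2 + 2007.9 + 1969.6 + 1995.3 + 1999.0 + 1918.7 + 1979.4 + 1938.5 + 1994.0 + 1964.0 + 1972.3 + 1961.8 + 1936.5 + 2010.0 + 1950.6) / 16 = 1971.7250
Moving ranges: 41.6, 53.7, 38.3, 25.7, 3.7, 80.3, 60.7, 40.9, 55.5, 30.0, 8.3, 10.5, 25.3, 73.5, 59.4; M̄R̄ = 607.4000 / 15 = 40.4933
UCL = X̄ + 3·M̄R̄/d₂ = 1971.7250 + 3 × 40.4933 / 1.128 = 2079.4200

2079.420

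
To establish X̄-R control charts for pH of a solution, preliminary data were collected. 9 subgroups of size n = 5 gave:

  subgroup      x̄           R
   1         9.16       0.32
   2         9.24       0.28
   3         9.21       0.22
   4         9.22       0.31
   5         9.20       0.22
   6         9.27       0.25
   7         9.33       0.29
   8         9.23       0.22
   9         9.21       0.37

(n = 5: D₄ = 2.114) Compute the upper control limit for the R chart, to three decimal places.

R̄ = (0.32 + 0.28 + 0.22 + 0.31 + 0.22 + 0.25 + 0.29 + 0.22 + 0.37) / 9 = 2.4800 / 9 = 0.2756
UCL_R = D₄·R̄ = 2.114 × 0.2756 = 0.5825

0.583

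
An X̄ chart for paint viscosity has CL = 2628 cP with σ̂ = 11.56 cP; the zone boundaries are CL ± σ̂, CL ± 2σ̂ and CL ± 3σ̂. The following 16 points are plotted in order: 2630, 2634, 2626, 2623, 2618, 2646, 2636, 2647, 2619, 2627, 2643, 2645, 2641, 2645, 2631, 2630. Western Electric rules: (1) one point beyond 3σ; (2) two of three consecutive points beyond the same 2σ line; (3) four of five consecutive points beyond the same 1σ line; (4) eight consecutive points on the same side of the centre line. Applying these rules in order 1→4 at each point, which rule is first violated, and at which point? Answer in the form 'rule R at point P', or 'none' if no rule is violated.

rule 3 at point 14

Zone of each point (C = within 1σ̂, B = 1σ̂–2σ̂, A = 2σ̂–3σ̂, * = beyond 3σ̂; sign = side of CL): 1:+C, 2:+C, 3:-C, 4:-C, 5:-C, 6:+B, 7:+C, 8:+B, 9:-C, 10:-C, 11:+B, 12:+B, 13:+B, 14:+B, 15:+C, 16:+C
Rule 3 (four of five consecutive points beyond the same 1σ limit) is satisfied at point 14.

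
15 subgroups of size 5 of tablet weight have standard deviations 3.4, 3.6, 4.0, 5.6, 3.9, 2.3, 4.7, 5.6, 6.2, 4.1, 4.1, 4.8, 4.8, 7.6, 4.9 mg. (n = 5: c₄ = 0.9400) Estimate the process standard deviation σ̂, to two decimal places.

s̄ = (3.4 + 3.6 + 4.0 + 5.6 + 3.9 + 2.3 + 4.7 + 5.6 + 6.2 + 4.1 + 4.1 + 4.8 + 4.8 + 7.6 + 4.9) / 15 = 4.6400
σ̂ = s̄ / c₄ = 4.6400 / 0.9400 = 4.9362

4.94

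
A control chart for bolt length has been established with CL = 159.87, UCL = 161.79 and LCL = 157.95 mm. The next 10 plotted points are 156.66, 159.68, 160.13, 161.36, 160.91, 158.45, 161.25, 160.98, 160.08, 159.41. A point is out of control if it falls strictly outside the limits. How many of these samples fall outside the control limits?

1

Compare each point to [157.95, 161.79]: sample 1 = 156.66 < LCL.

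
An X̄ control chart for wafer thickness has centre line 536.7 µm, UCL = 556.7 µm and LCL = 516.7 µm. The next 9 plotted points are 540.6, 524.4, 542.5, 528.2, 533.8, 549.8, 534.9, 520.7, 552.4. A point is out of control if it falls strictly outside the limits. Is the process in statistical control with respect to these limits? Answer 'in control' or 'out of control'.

All 9 points lie within [516.7, 556.7].

in control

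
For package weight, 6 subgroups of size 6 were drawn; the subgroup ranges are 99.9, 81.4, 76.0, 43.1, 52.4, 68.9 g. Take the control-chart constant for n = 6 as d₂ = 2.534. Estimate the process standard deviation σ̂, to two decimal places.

27.74

R̄ = (99.9 + 81.4 + 76.0 + 43.1 + 52.4 + 68.9) / 6 = 70.2833
σ̂ = R̄ / d₂ = 70.2833 / 2.534 = 27.7361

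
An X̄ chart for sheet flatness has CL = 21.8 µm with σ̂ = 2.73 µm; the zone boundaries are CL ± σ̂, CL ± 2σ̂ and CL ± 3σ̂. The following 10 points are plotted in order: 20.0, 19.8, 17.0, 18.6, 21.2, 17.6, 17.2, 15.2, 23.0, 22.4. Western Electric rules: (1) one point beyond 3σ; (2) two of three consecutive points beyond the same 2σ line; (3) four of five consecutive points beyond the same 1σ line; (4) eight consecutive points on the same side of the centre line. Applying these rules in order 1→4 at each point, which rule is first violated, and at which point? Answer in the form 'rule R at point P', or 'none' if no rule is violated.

Zone of each point (C = within 1σ̂, B = 1σ̂–2σ̂, A = 2σ̂–3σ̂, * = beyond 3σ̂; sign = side of CL): 1:-C, 2:-C, 3:-B, 4:-B, 5:-C, 6:-B, 7:-B, 8:-A, 9:+C, 10:+C
Rule 3 (four of five consecutive points beyond the same 1σ limit) is satisfied at point 7.

rule 3 at point 7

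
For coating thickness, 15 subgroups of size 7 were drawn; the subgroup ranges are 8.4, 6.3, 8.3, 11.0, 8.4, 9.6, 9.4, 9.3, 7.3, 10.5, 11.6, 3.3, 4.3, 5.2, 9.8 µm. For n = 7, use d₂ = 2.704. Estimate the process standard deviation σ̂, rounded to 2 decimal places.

R̄ = (8.4 + 6.3 + 8.3 + 11.0 + 8.4 + 9.6 + 9.4 + 9.3 + 7.3 + 10.5 + 11.6 + 3.3 + 4.3 + 5.2 + 9.8) / 15 = 8.1800
σ̂ = R̄ / d₂ = 8.1800 / 2.704 = 3.0251

3.03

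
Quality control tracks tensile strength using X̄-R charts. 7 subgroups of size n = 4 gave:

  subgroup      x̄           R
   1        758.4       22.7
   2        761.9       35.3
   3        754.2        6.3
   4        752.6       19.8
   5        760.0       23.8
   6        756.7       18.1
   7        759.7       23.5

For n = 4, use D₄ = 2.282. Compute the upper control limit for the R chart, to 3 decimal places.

R̄ = (22.7 + 35.3 + 6.3 + 19.8 + 23.8 + 18.1 + 23.5) / 7 = 149.5000 / 7 = 21.3571
UCL_R = D₄·R̄ = 2.282 × 21.3571 = 48.7370

48.737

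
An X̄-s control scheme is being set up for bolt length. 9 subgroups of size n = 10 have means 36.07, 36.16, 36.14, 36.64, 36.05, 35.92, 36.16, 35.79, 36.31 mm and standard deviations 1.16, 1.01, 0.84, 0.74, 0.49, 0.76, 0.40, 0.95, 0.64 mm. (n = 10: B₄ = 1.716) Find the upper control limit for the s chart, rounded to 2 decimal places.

1.33

s̄ = (1.16 + 1.01 + 0.84 + 0.74 + 0.49 + 0.76 + 0.40 + 0.95 + 0.64) / 9 = 0.7767
UCL_s = B₄·s̄ = 1.716 × 0.7767 = 1.3328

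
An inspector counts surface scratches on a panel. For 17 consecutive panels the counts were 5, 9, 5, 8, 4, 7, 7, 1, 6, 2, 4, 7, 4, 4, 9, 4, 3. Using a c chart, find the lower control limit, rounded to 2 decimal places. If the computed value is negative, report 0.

c̄ = (5 + 9 + 5 + 8 + 4 + 7 + 7 + 1 + 6 + 2 + 4 + 7 + 4 + 4 + 9 + 4 + 3) / 17 = 89 / 17 = 5.2353
LCL = c̄ − 3√c̄ = 5.2353 − 3 × 2.2881 = -1.6289 → 0 (cannot be negative)

0.00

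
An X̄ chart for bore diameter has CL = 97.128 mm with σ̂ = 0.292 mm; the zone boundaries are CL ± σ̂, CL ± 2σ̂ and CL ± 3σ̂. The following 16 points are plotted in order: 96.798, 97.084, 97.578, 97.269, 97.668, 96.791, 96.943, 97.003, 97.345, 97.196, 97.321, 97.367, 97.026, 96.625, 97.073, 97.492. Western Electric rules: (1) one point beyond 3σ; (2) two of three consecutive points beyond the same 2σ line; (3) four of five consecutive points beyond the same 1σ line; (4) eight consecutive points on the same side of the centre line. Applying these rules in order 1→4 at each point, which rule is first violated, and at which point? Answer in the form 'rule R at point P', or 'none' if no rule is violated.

none

Zone of each point (C = within 1σ̂, B = 1σ̂–2σ̂, A = 2σ̂–3σ̂, * = beyond 3σ̂; sign = side of CL): 1:-B, 2:-C, 3:+B, 4:+C, 5:+B, 6:-B, 7:-C, 8:-C, 9:+C, 10:+C, 11:+C, 12:+C, 13:-C, 14:-B, 15:-C, 16:+B
No rule fires across all 16 points.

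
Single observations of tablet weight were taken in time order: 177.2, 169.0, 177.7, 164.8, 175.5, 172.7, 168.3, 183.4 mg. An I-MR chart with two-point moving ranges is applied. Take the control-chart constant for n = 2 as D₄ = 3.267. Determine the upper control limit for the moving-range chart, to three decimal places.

Moving ranges: 8.2, 8.7, 12.9, 10.7, 2.8, 4.4, 15.1; M̄R̄ = 62.8000 / 7 = 8.9714
UCL_MR = D₄·M̄R̄ = 3.267 × 8.9714 = 29.3097

29.310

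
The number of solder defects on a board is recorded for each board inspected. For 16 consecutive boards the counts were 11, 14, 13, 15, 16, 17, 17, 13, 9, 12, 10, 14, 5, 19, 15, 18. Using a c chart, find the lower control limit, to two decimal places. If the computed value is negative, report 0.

c̄ = (11 + 14 + 13 + 15 + 16 + 17 + 17 + 13 + 9 + 12 + 10 + 14 + 5 + 19 + 15 + 18) / 16 = 218 / 16 = 13.6250
LCL = c̄ − 3√c̄ = 13.6250 − 3 × 3.6912 = 2.5514

2.55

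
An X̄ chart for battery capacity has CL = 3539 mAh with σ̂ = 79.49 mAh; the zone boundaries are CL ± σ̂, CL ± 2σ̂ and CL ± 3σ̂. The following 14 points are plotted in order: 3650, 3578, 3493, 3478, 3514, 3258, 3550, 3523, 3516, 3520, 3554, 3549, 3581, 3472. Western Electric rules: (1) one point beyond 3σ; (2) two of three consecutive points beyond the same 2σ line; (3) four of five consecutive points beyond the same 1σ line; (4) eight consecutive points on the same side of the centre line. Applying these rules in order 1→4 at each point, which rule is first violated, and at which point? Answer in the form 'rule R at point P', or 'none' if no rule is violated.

rule 1 at point 6

Zone of each point (C = within 1σ̂, B = 1σ̂–2σ̂, A = 2σ̂–3σ̂, * = beyond 3σ̂; sign = side of CL): 1:+B, 2:+C, 3:-C, 4:-C, 5:-C, 6:-*, 7:+C, 8:-C, 9:-C, 10:-C, 11:+C, 12:+C, 13:+C, 14:-C
Rule 1 (one point beyond the 3σ limits) is satisfied at point 6.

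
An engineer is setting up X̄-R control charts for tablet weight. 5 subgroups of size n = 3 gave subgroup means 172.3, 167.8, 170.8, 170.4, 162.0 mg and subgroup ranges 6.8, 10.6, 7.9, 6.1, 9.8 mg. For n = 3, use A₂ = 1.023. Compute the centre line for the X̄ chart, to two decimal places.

X̄̄ = (172.3 + 167.8 + 170.8 + 170.4 + 162.0) / 5 = 843.3000 / 5 = 168.6600
CL = X̄̄ = 168.6600

168.66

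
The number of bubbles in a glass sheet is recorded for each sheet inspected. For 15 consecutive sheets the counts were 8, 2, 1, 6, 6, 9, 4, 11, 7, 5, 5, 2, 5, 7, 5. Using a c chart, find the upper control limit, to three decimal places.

12.590

c̄ = (8 + 2 + 1 + 6 + 6 + 9 + 4 + 11 + 7 + 5 + 5 + 2 + 5 + 7 + 5) / 15 = 83 / 15 = 5.5333
UCL = c̄ + 3√c̄ = 5.5333 + 3 × √5.5333 = 5.5333 + 3 × 2.3523 = 12.5902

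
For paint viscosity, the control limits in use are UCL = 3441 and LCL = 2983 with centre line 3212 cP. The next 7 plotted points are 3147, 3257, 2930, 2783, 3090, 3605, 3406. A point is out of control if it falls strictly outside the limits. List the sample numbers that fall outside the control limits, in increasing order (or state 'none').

Compare each point to [2983, 3441]: sample 3 = 2930 < LCL; sample 4 = 2783 < LCL; sample 6 = 3605 > UCL.

3, 4, 6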